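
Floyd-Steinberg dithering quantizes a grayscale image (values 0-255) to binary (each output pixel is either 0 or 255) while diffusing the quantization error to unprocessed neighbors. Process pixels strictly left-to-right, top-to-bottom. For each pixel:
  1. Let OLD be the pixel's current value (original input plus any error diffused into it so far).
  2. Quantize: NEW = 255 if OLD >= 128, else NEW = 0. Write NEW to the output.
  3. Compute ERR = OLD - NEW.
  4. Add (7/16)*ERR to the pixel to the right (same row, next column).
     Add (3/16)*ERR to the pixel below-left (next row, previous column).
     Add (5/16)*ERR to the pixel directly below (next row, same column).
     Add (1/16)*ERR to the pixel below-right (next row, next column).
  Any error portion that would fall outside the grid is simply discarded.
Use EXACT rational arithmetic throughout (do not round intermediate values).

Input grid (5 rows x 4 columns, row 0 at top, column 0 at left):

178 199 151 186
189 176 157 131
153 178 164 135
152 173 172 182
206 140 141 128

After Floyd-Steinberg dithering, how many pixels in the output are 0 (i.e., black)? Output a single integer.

Answer: 8

Derivation:
(0,0): OLD=178 → NEW=255, ERR=-77
(0,1): OLD=2645/16 → NEW=255, ERR=-1435/16
(0,2): OLD=28611/256 → NEW=0, ERR=28611/256
(0,3): OLD=962133/4096 → NEW=255, ERR=-82347/4096
(1,0): OLD=37919/256 → NEW=255, ERR=-27361/256
(1,1): OLD=240345/2048 → NEW=0, ERR=240345/2048
(1,2): OLD=15328461/65536 → NEW=255, ERR=-1383219/65536
(1,3): OLD=128417579/1048576 → NEW=0, ERR=128417579/1048576
(2,0): OLD=4640099/32768 → NEW=255, ERR=-3715741/32768
(2,1): OLD=161927281/1048576 → NEW=255, ERR=-105459599/1048576
(2,2): OLD=301362261/2097152 → NEW=255, ERR=-233411499/2097152
(2,3): OLD=4135880609/33554432 → NEW=0, ERR=4135880609/33554432
(3,0): OLD=1639239475/16777216 → NEW=0, ERR=1639239475/16777216
(3,1): OLD=41972906925/268435456 → NEW=255, ERR=-26478134355/268435456
(3,2): OLD=476267552339/4294967296 → NEW=0, ERR=476267552339/4294967296
(3,3): OLD=18009754472133/68719476736 → NEW=255, ERR=486287904453/68719476736
(4,0): OLD=936468017911/4294967296 → NEW=255, ERR=-158748642569/4294967296
(4,1): OLD=4119841729637/34359738368 → NEW=0, ERR=4119841729637/34359738368
(4,2): OLD=245490789236933/1099511627776 → NEW=255, ERR=-34884675845947/1099511627776
(4,3): OLD=2168434608518643/17592186044416 → NEW=0, ERR=2168434608518643/17592186044416
Output grid:
  Row 0: ##.#  (1 black, running=1)
  Row 1: #.#.  (2 black, running=3)
  Row 2: ###.  (1 black, running=4)
  Row 3: .#.#  (2 black, running=6)
  Row 4: #.#.  (2 black, running=8)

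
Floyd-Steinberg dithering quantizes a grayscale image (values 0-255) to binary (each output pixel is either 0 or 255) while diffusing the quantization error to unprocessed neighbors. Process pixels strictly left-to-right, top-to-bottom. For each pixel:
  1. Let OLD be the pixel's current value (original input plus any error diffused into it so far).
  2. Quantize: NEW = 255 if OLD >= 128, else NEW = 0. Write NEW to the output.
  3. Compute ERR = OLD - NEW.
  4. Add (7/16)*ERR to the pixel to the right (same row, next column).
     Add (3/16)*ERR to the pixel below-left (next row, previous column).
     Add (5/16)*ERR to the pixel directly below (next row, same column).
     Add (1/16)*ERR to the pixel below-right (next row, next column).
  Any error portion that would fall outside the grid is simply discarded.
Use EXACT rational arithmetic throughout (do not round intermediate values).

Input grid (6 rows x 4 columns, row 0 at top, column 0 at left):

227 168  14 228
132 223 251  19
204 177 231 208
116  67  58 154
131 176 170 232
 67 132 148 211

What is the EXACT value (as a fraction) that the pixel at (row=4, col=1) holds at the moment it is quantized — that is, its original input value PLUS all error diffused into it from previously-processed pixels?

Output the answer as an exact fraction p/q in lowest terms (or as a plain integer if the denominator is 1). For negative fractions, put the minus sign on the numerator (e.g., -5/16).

(0,0): OLD=227 → NEW=255, ERR=-28
(0,1): OLD=623/4 → NEW=255, ERR=-397/4
(0,2): OLD=-1883/64 → NEW=0, ERR=-1883/64
(0,3): OLD=220291/1024 → NEW=255, ERR=-40829/1024
(1,0): OLD=6697/64 → NEW=0, ERR=6697/64
(1,1): OLD=118015/512 → NEW=255, ERR=-12545/512
(1,2): OLD=3561995/16384 → NEW=255, ERR=-615925/16384
(1,3): OLD=-3079107/262144 → NEW=0, ERR=-3079107/262144
(2,0): OLD=1901413/8192 → NEW=255, ERR=-187547/8192
(2,1): OLD=41633287/262144 → NEW=255, ERR=-25213433/262144
(2,2): OLD=90931979/524288 → NEW=255, ERR=-42761461/524288
(2,3): OLD=1394999567/8388608 → NEW=255, ERR=-744095473/8388608
(3,0): OLD=380891445/4194304 → NEW=0, ERR=380891445/4194304
(3,1): OLD=4023160235/67108864 → NEW=0, ERR=4023160235/67108864
(3,2): OLD=38758882197/1073741824 → NEW=0, ERR=38758882197/1073741824
(3,3): OLD=2353215454867/17179869184 → NEW=255, ERR=-2027651187053/17179869184
(4,0): OLD=183200975249/1073741824 → NEW=255, ERR=-90603189871/1073741824
(4,1): OLD=1462536161299/8589934592 → NEW=255, ERR=-727897159661/8589934592
Target (4,1): original=176, with diffused error = 1462536161299/8589934592

Answer: 1462536161299/8589934592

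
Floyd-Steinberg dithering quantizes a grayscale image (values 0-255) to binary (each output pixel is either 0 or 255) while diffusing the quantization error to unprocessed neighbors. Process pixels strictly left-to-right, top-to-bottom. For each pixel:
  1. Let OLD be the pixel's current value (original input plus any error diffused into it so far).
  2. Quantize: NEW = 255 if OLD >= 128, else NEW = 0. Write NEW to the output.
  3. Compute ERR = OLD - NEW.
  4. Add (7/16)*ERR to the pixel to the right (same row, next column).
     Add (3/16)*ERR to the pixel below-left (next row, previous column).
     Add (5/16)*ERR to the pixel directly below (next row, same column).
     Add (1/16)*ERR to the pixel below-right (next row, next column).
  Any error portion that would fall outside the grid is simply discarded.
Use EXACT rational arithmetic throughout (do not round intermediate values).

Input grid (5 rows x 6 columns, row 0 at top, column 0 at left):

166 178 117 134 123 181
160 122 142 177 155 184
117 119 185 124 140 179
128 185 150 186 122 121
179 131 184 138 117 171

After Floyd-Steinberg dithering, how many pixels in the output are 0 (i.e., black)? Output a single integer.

(0,0): OLD=166 → NEW=255, ERR=-89
(0,1): OLD=2225/16 → NEW=255, ERR=-1855/16
(0,2): OLD=16967/256 → NEW=0, ERR=16967/256
(0,3): OLD=667633/4096 → NEW=255, ERR=-376847/4096
(0,4): OLD=5422999/65536 → NEW=0, ERR=5422999/65536
(0,5): OLD=227753249/1048576 → NEW=255, ERR=-39633631/1048576
(1,0): OLD=28275/256 → NEW=0, ERR=28275/256
(1,1): OLD=288677/2048 → NEW=255, ERR=-233563/2048
(1,2): OLD=5788169/65536 → NEW=0, ERR=5788169/65536
(1,3): OLD=54144981/262144 → NEW=255, ERR=-12701739/262144
(1,4): OLD=2463285983/16777216 → NEW=255, ERR=-1814904097/16777216
(1,5): OLD=34905392489/268435456 → NEW=255, ERR=-33545648791/268435456
(2,0): OLD=4264167/32768 → NEW=255, ERR=-4091673/32768
(2,1): OLD=54729949/1048576 → NEW=0, ERR=54729949/1048576
(2,2): OLD=3677942999/16777216 → NEW=255, ERR=-600247081/16777216
(2,3): OLD=10528384735/134217728 → NEW=0, ERR=10528384735/134217728
(2,4): OLD=489856952861/4294967296 → NEW=0, ERR=489856952861/4294967296
(2,5): OLD=12581517653659/68719476736 → NEW=255, ERR=-4941948914021/68719476736
(3,0): OLD=1657005815/16777216 → NEW=0, ERR=1657005815/16777216
(3,1): OLD=30871159083/134217728 → NEW=255, ERR=-3354361557/134217728
(3,2): OLD=156611360369/1073741824 → NEW=255, ERR=-117192804751/1073741824
(3,3): OLD=12500873303315/68719476736 → NEW=255, ERR=-5022593264365/68719476736
(3,4): OLD=64367754104627/549755813888 → NEW=0, ERR=64367754104627/549755813888
(3,5): OLD=1379925267824925/8796093022208 → NEW=255, ERR=-863078452838115/8796093022208
(4,0): OLD=440616720921/2147483648 → NEW=255, ERR=-106991609319/2147483648
(4,1): OLD=2992775452229/34359738368 → NEW=0, ERR=2992775452229/34359738368
(4,2): OLD=189922085411391/1099511627776 → NEW=255, ERR=-90453379671489/1099511627776
(4,3): OLD=1658941647842523/17592186044416 → NEW=0, ERR=1658941647842523/17592186044416
(4,4): OLD=48379749874078603/281474976710656 → NEW=255, ERR=-23396369187138677/281474976710656
(4,5): OLD=501204689617854701/4503599627370496 → NEW=0, ERR=501204689617854701/4503599627370496
Output grid:
  Row 0: ##.#.#  (2 black, running=2)
  Row 1: .#.###  (2 black, running=4)
  Row 2: #.#..#  (3 black, running=7)
  Row 3: .###.#  (2 black, running=9)
  Row 4: #.#.#.  (3 black, running=12)

Answer: 12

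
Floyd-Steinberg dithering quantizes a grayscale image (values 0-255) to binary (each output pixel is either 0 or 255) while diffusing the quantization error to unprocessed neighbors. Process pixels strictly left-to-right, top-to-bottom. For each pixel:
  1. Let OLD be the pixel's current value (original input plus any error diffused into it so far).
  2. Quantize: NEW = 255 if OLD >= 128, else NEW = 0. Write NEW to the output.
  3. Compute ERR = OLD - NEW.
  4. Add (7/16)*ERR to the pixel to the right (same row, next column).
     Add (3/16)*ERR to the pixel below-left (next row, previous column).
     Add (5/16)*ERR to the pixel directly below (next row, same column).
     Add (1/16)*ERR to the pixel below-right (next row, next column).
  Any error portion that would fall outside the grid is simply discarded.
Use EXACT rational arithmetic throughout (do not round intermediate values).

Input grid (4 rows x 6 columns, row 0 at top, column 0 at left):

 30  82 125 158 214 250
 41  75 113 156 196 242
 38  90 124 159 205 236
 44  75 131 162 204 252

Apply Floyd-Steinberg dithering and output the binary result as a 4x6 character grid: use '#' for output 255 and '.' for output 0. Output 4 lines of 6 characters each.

Answer: ..#.##
..####
.#..##
..####

Derivation:
(0,0): OLD=30 → NEW=0, ERR=30
(0,1): OLD=761/8 → NEW=0, ERR=761/8
(0,2): OLD=21327/128 → NEW=255, ERR=-11313/128
(0,3): OLD=244393/2048 → NEW=0, ERR=244393/2048
(0,4): OLD=8723103/32768 → NEW=255, ERR=367263/32768
(0,5): OLD=133642841/524288 → NEW=255, ERR=-50599/524288
(1,0): OLD=8731/128 → NEW=0, ERR=8731/128
(1,1): OLD=122749/1024 → NEW=0, ERR=122749/1024
(1,2): OLD=5444225/32768 → NEW=255, ERR=-2911615/32768
(1,3): OLD=19791181/131072 → NEW=255, ERR=-13632179/131072
(1,4): OLD=1354260007/8388608 → NEW=255, ERR=-784835033/8388608
(1,5): OLD=27076816353/134217728 → NEW=255, ERR=-7148704287/134217728
(2,0): OLD=1340079/16384 → NEW=0, ERR=1340079/16384
(2,1): OLD=79087157/524288 → NEW=255, ERR=-54606283/524288
(2,2): OLD=324275551/8388608 → NEW=0, ERR=324275551/8388608
(2,3): OLD=8074185895/67108864 → NEW=0, ERR=8074185895/67108864
(2,4): OLD=455080483573/2147483648 → NEW=255, ERR=-92527846667/2147483648
(2,5): OLD=6688389216771/34359738368 → NEW=255, ERR=-2073344067069/34359738368
(3,0): OLD=419692543/8388608 → NEW=0, ERR=419692543/8388608
(3,1): OLD=5147310931/67108864 → NEW=0, ERR=5147310931/67108864
(3,2): OLD=103447665481/536870912 → NEW=255, ERR=-33454417079/536870912
(3,3): OLD=5726854681659/34359738368 → NEW=255, ERR=-3034878602181/34359738368
(3,4): OLD=40708879530779/274877906944 → NEW=255, ERR=-29384986739941/274877906944
(3,5): OLD=807835486562485/4398046511104 → NEW=255, ERR=-313666373769035/4398046511104
Row 0: ..#.##
Row 1: ..####
Row 2: .#..##
Row 3: ..####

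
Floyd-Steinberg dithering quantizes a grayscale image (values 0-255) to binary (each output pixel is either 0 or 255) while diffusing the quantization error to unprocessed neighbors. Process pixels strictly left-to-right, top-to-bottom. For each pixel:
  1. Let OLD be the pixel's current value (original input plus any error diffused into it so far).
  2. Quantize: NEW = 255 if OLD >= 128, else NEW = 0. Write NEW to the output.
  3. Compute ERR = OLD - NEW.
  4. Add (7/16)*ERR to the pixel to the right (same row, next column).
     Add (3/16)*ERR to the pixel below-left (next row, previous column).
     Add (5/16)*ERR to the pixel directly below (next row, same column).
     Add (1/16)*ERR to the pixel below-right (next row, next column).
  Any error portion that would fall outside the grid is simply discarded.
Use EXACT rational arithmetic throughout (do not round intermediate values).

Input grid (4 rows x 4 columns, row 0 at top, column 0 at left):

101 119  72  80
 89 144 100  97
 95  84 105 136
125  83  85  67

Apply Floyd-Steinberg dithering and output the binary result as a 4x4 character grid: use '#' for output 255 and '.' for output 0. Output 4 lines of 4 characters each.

(0,0): OLD=101 → NEW=0, ERR=101
(0,1): OLD=2611/16 → NEW=255, ERR=-1469/16
(0,2): OLD=8149/256 → NEW=0, ERR=8149/256
(0,3): OLD=384723/4096 → NEW=0, ERR=384723/4096
(1,0): OLD=26457/256 → NEW=0, ERR=26457/256
(1,1): OLD=353903/2048 → NEW=255, ERR=-168337/2048
(1,2): OLD=5626907/65536 → NEW=0, ERR=5626907/65536
(1,3): OLD=173964205/1048576 → NEW=255, ERR=-93422675/1048576
(2,0): OLD=3666229/32768 → NEW=0, ERR=3666229/32768
(2,1): OLD=136127383/1048576 → NEW=255, ERR=-131259497/1048576
(2,2): OLD=115810899/2097152 → NEW=0, ERR=115810899/2097152
(2,3): OLD=4619913319/33554432 → NEW=255, ERR=-3936466841/33554432
(3,0): OLD=2289970149/16777216 → NEW=255, ERR=-1988219931/16777216
(3,1): OLD=2518414395/268435456 → NEW=0, ERR=2518414395/268435456
(3,2): OLD=328742460869/4294967296 → NEW=0, ERR=328742460869/4294967296
(3,3): OLD=4623244110307/68719476736 → NEW=0, ERR=4623244110307/68719476736
Row 0: .#..
Row 1: .#.#
Row 2: .#.#
Row 3: #...

Answer: .#..
.#.#
.#.#
#...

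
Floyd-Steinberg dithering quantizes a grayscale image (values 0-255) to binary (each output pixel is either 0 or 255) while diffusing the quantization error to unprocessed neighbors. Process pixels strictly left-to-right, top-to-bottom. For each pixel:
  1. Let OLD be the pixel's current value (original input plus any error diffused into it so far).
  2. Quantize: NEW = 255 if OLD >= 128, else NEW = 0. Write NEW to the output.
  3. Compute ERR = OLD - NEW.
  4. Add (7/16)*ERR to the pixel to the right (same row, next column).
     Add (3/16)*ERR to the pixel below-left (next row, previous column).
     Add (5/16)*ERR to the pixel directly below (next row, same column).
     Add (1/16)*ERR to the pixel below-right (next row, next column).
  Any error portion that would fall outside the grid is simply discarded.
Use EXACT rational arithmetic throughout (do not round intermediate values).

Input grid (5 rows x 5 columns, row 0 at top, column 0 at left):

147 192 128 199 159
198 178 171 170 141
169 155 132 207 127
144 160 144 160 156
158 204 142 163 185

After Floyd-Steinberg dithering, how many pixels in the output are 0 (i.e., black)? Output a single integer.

(0,0): OLD=147 → NEW=255, ERR=-108
(0,1): OLD=579/4 → NEW=255, ERR=-441/4
(0,2): OLD=5105/64 → NEW=0, ERR=5105/64
(0,3): OLD=239511/1024 → NEW=255, ERR=-21609/1024
(0,4): OLD=2453793/16384 → NEW=255, ERR=-1724127/16384
(1,0): OLD=9189/64 → NEW=255, ERR=-7131/64
(1,1): OLD=52739/512 → NEW=0, ERR=52739/512
(1,2): OLD=3770687/16384 → NEW=255, ERR=-407233/16384
(1,3): OLD=9029907/65536 → NEW=255, ERR=-7681773/65536
(1,4): OLD=58211289/1048576 → NEW=0, ERR=58211289/1048576
(2,0): OLD=1257425/8192 → NEW=255, ERR=-831535/8192
(2,1): OLD=34381835/262144 → NEW=255, ERR=-32464885/262144
(2,2): OLD=228636385/4194304 → NEW=0, ERR=228636385/4194304
(2,3): OLD=13628106003/67108864 → NEW=255, ERR=-3484654317/67108864
(2,4): OLD=122734108357/1073741824 → NEW=0, ERR=122734108357/1073741824
(3,0): OLD=373539521/4194304 → NEW=0, ERR=373539521/4194304
(3,1): OLD=5507583661/33554432 → NEW=255, ERR=-3048796499/33554432
(3,2): OLD=111461608959/1073741824 → NEW=0, ERR=111461608959/1073741824
(3,3): OLD=459621403303/2147483648 → NEW=255, ERR=-87986926937/2147483648
(3,4): OLD=5860042842275/34359738368 → NEW=255, ERR=-2901690441565/34359738368
(4,0): OLD=90620795439/536870912 → NEW=255, ERR=-46281287121/536870912
(4,1): OLD=2798958798255/17179869184 → NEW=255, ERR=-1581907843665/17179869184
(4,2): OLD=33203566543137/274877906944 → NEW=0, ERR=33203566543137/274877906944
(4,3): OLD=851888515168175/4398046511104 → NEW=255, ERR=-269613345163345/4398046511104
(4,4): OLD=9093645147755849/70368744177664 → NEW=255, ERR=-8850384617548471/70368744177664
Output grid:
  Row 0: ##.##  (1 black, running=1)
  Row 1: #.##.  (2 black, running=3)
  Row 2: ##.#.  (2 black, running=5)
  Row 3: .#.##  (2 black, running=7)
  Row 4: ##.##  (1 black, running=8)

Answer: 8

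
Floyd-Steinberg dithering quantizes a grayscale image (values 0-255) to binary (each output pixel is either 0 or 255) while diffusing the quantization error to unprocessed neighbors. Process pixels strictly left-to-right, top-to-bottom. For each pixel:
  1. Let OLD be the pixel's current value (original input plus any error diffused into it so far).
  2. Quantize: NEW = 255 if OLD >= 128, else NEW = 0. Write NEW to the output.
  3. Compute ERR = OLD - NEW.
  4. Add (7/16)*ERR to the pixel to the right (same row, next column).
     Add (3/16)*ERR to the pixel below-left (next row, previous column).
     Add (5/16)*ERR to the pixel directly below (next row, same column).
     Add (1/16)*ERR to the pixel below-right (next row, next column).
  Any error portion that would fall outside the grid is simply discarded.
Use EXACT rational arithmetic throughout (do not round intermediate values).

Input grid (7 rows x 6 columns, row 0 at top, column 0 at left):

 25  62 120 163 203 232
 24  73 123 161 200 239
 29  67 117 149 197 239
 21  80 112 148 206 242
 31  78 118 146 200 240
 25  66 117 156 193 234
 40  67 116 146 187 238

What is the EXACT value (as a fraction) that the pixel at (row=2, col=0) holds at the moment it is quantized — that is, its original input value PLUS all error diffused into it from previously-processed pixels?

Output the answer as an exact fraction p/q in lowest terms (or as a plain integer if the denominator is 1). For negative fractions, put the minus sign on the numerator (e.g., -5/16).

Answer: 2017737/32768

Derivation:
(0,0): OLD=25 → NEW=0, ERR=25
(0,1): OLD=1167/16 → NEW=0, ERR=1167/16
(0,2): OLD=38889/256 → NEW=255, ERR=-26391/256
(0,3): OLD=482911/4096 → NEW=0, ERR=482911/4096
(0,4): OLD=16684185/65536 → NEW=255, ERR=-27495/65536
(0,5): OLD=243077167/1048576 → NEW=255, ERR=-24309713/1048576
(1,0): OLD=11645/256 → NEW=0, ERR=11645/256
(1,1): OLD=200555/2048 → NEW=0, ERR=200555/2048
(1,2): OLD=10504903/65536 → NEW=255, ERR=-6206777/65536
(1,3): OLD=39291899/262144 → NEW=255, ERR=-27554821/262144
(1,4): OLD=2632404689/16777216 → NEW=255, ERR=-1645785391/16777216
(1,5): OLD=50683760487/268435456 → NEW=255, ERR=-17767280793/268435456
(2,0): OLD=2017737/32768 → NEW=0, ERR=2017737/32768
Target (2,0): original=29, with diffused error = 2017737/32768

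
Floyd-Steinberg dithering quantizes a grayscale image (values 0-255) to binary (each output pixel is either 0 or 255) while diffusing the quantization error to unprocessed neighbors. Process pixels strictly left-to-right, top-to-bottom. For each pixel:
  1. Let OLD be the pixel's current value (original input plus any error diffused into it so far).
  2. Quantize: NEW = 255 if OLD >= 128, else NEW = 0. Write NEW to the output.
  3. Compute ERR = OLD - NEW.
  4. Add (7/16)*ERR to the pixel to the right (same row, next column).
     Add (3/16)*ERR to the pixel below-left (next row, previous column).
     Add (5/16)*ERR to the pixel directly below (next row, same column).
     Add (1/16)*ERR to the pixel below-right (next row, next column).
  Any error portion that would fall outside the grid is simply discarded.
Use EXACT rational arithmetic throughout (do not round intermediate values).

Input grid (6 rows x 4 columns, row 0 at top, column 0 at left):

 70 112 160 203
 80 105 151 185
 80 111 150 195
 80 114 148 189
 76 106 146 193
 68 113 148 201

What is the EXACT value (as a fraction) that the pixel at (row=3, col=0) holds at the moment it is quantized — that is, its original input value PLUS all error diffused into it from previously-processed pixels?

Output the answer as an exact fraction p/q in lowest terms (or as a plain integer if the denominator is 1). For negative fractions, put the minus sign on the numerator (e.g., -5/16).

(0,0): OLD=70 → NEW=0, ERR=70
(0,1): OLD=1141/8 → NEW=255, ERR=-899/8
(0,2): OLD=14187/128 → NEW=0, ERR=14187/128
(0,3): OLD=515053/2048 → NEW=255, ERR=-7187/2048
(1,0): OLD=10343/128 → NEW=0, ERR=10343/128
(1,1): OLD=133521/1024 → NEW=255, ERR=-127599/1024
(1,2): OLD=4044837/32768 → NEW=0, ERR=4044837/32768
(1,3): OLD=128364051/524288 → NEW=255, ERR=-5329389/524288
(2,0): OLD=1341643/16384 → NEW=0, ERR=1341643/16384
(2,1): OLD=71345449/524288 → NEW=255, ERR=-62347991/524288
(2,2): OLD=133015421/1048576 → NEW=0, ERR=133015421/1048576
(2,3): OLD=4278805961/16777216 → NEW=255, ERR=615881/16777216
(3,0): OLD=698707547/8388608 → NEW=0, ERR=698707547/8388608
Target (3,0): original=80, with diffused error = 698707547/8388608

Answer: 698707547/8388608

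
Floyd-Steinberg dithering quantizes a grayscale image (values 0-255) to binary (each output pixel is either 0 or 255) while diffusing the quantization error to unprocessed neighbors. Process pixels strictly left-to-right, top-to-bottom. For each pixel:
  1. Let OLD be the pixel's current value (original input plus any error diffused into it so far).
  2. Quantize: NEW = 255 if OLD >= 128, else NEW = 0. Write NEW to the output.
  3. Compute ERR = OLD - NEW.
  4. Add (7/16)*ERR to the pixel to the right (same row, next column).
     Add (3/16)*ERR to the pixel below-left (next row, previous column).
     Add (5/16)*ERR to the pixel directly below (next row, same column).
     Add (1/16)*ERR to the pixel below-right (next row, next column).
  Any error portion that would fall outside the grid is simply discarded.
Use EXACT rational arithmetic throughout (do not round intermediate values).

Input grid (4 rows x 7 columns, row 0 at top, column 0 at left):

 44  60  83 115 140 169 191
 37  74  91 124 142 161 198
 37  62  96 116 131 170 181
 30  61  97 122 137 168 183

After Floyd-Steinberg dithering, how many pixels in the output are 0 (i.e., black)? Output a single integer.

Answer: 15

Derivation:
(0,0): OLD=44 → NEW=0, ERR=44
(0,1): OLD=317/4 → NEW=0, ERR=317/4
(0,2): OLD=7531/64 → NEW=0, ERR=7531/64
(0,3): OLD=170477/1024 → NEW=255, ERR=-90643/1024
(0,4): OLD=1659259/16384 → NEW=0, ERR=1659259/16384
(0,5): OLD=55917149/262144 → NEW=255, ERR=-10929571/262144
(0,6): OLD=724605067/4194304 → NEW=255, ERR=-344942453/4194304
(1,0): OLD=4199/64 → NEW=0, ERR=4199/64
(1,1): OLD=77969/512 → NEW=255, ERR=-52591/512
(1,2): OLD=1166373/16384 → NEW=0, ERR=1166373/16384
(1,3): OLD=10081185/65536 → NEW=255, ERR=-6630495/65536
(1,4): OLD=486684707/4194304 → NEW=0, ERR=486684707/4194304
(1,5): OLD=6363448659/33554432 → NEW=255, ERR=-2192931501/33554432
(1,6): OLD=75753236861/536870912 → NEW=255, ERR=-61148845699/536870912
(2,0): OLD=313291/8192 → NEW=0, ERR=313291/8192
(2,1): OLD=16798505/262144 → NEW=0, ERR=16798505/262144
(2,2): OLD=507060027/4194304 → NEW=0, ERR=507060027/4194304
(2,3): OLD=5485467811/33554432 → NEW=255, ERR=-3070912349/33554432
(2,4): OLD=29163741683/268435456 → NEW=0, ERR=29163741683/268435456
(2,5): OLD=1571995849521/8589934592 → NEW=255, ERR=-618437471439/8589934592
(2,6): OLD=15094090158183/137438953472 → NEW=0, ERR=15094090158183/137438953472
(3,0): OLD=226351195/4194304 → NEW=0, ERR=226351195/4194304
(3,1): OLD=4351782271/33554432 → NEW=255, ERR=-4204597889/33554432
(3,2): OLD=17932082957/268435456 → NEW=0, ERR=17932082957/268435456
(3,3): OLD=161654290907/1073741824 → NEW=255, ERR=-112149874213/1073741824
(3,4): OLD=14573476363355/137438953472 → NEW=0, ERR=14573476363355/137438953472
(3,5): OLD=241094674988673/1099511627776 → NEW=255, ERR=-39280790094207/1099511627776
(3,6): OLD=3469008125451807/17592186044416 → NEW=255, ERR=-1016999315874273/17592186044416
Output grid:
  Row 0: ...#.##  (4 black, running=4)
  Row 1: .#.#.##  (3 black, running=7)
  Row 2: ...#.#.  (5 black, running=12)
  Row 3: .#.#.##  (3 black, running=15)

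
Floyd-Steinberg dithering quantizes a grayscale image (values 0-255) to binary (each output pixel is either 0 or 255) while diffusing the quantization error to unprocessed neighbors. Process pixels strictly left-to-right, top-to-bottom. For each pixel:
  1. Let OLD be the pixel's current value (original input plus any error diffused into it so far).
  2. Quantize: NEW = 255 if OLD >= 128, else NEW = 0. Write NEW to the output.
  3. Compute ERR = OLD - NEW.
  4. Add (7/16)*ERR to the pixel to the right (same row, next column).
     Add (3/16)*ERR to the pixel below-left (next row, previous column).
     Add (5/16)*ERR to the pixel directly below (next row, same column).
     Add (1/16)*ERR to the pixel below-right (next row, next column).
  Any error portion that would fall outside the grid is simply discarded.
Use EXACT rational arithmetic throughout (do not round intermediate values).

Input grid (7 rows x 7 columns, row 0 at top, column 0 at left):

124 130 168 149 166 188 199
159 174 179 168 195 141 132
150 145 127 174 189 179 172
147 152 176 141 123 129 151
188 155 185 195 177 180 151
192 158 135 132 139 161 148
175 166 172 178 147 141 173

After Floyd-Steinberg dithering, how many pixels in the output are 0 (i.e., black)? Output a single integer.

Answer: 17

Derivation:
(0,0): OLD=124 → NEW=0, ERR=124
(0,1): OLD=737/4 → NEW=255, ERR=-283/4
(0,2): OLD=8771/64 → NEW=255, ERR=-7549/64
(0,3): OLD=99733/1024 → NEW=0, ERR=99733/1024
(0,4): OLD=3417875/16384 → NEW=255, ERR=-760045/16384
(0,5): OLD=43962757/262144 → NEW=255, ERR=-22883963/262144
(0,6): OLD=674478755/4194304 → NEW=255, ERR=-395068765/4194304
(1,0): OLD=11807/64 → NEW=255, ERR=-4513/64
(1,1): OLD=54617/512 → NEW=0, ERR=54617/512
(1,2): OLD=3320205/16384 → NEW=255, ERR=-857715/16384
(1,3): OLD=10450537/65536 → NEW=255, ERR=-6261143/65536
(1,4): OLD=538653435/4194304 → NEW=255, ERR=-530894085/4194304
(1,5): OLD=1267798187/33554432 → NEW=0, ERR=1267798187/33554432
(1,6): OLD=61009649829/536870912 → NEW=0, ERR=61009649829/536870912
(2,0): OLD=1212131/8192 → NEW=255, ERR=-876829/8192
(2,1): OLD=30745521/262144 → NEW=0, ERR=30745521/262144
(2,2): OLD=632108243/4194304 → NEW=255, ERR=-437439277/4194304
(2,3): OLD=2399522171/33554432 → NEW=0, ERR=2399522171/33554432
(2,4): OLD=48813591755/268435456 → NEW=255, ERR=-19637449525/268435456
(2,5): OLD=1479172360185/8589934592 → NEW=255, ERR=-711260960775/8589934592
(2,6): OLD=23866001593951/137438953472 → NEW=255, ERR=-11180931541409/137438953472
(3,0): OLD=568506611/4194304 → NEW=255, ERR=-501040909/4194304
(3,1): OLD=3695824183/33554432 → NEW=0, ERR=3695824183/33554432
(3,2): OLD=56998235957/268435456 → NEW=255, ERR=-11452805323/268435456
(3,3): OLD=133623294003/1073741824 → NEW=0, ERR=133623294003/1073741824
(3,4): OLD=19726398610675/137438953472 → NEW=255, ERR=-15320534524685/137438953472
(3,5): OLD=37966106325193/1099511627776 → NEW=0, ERR=37966106325193/1099511627776
(3,6): OLD=2383904172347607/17592186044416 → NEW=255, ERR=-2102103268978473/17592186044416
(4,0): OLD=91977567645/536870912 → NEW=255, ERR=-44924514915/536870912
(4,1): OLD=1179784123705/8589934592 → NEW=255, ERR=-1010649197255/8589934592
(4,2): OLD=20672303206775/137438953472 → NEW=255, ERR=-14374629928585/137438953472
(4,3): OLD=180940296797517/1099511627776 → NEW=255, ERR=-99435168285363/1099511627776
(4,4): OLD=1027838971455671/8796093022208 → NEW=0, ERR=1027838971455671/8796093022208
(4,5): OLD=59825191688217815/281474976710656 → NEW=255, ERR=-11950927372999465/281474976710656
(4,6): OLD=437938113822920209/4503599627370496 → NEW=0, ERR=437938113822920209/4503599627370496
(5,0): OLD=19762370281659/137438953472 → NEW=255, ERR=-15284562853701/137438953472
(5,1): OLD=52488616508457/1099511627776 → NEW=0, ERR=52488616508457/1099511627776
(5,2): OLD=869855816153615/8796093022208 → NEW=0, ERR=869855816153615/8796093022208
(5,3): OLD=11426236521750827/70368744177664 → NEW=255, ERR=-6517793243553493/70368744177664
(5,4): OLD=546648187617857177/4503599627370496 → NEW=0, ERR=546648187617857177/4503599627370496
(5,5): OLD=8155901829222752457/36028797018963968 → NEW=255, ERR=-1031441410613059383/36028797018963968
(5,6): OLD=94083907315788137383/576460752303423488 → NEW=255, ERR=-52913584521584852057/576460752303423488
(6,0): OLD=2624715893150131/17592186044416 → NEW=255, ERR=-1861291548175949/17592186044416
(6,1): OLD=41157605469061775/281474976710656 → NEW=255, ERR=-30618513592155505/281474976710656
(6,2): OLD=634690038250738253/4503599627370496 → NEW=255, ERR=-513727866728738227/4503599627370496
(6,3): OLD=4614886787218554835/36028797018963968 → NEW=255, ERR=-4572456452617257005/36028797018963968
(6,4): OLD=8520878569057271777/72057594037927936 → NEW=0, ERR=8520878569057271777/72057594037927936
(6,5): OLD=1606379558665017020285/9223372036854775808 → NEW=255, ERR=-745580310732950810755/9223372036854775808
(6,6): OLD=15814095860039632394651/147573952589676412928 → NEW=0, ERR=15814095860039632394651/147573952589676412928
Output grid:
  Row 0: .##.###  (2 black, running=2)
  Row 1: #.###..  (3 black, running=5)
  Row 2: #.#.###  (2 black, running=7)
  Row 3: #.#.#.#  (3 black, running=10)
  Row 4: ####.#.  (2 black, running=12)
  Row 5: #..#.##  (3 black, running=15)
  Row 6: ####.#.  (2 black, running=17)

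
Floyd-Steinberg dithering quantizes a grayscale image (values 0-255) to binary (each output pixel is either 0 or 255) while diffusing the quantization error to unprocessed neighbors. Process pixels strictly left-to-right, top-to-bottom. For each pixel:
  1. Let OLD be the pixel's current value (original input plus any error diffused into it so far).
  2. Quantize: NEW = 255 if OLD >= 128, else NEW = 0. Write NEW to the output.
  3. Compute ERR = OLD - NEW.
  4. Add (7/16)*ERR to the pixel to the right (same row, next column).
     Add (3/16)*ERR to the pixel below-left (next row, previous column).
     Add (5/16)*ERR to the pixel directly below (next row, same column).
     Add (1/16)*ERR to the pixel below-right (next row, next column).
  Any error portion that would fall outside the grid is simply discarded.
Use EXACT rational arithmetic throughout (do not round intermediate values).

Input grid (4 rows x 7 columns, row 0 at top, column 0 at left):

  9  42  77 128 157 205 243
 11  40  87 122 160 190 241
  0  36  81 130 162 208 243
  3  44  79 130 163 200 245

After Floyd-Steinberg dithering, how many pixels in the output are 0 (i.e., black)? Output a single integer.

Answer: 14

Derivation:
(0,0): OLD=9 → NEW=0, ERR=9
(0,1): OLD=735/16 → NEW=0, ERR=735/16
(0,2): OLD=24857/256 → NEW=0, ERR=24857/256
(0,3): OLD=698287/4096 → NEW=255, ERR=-346193/4096
(0,4): OLD=7865801/65536 → NEW=0, ERR=7865801/65536
(0,5): OLD=270018687/1048576 → NEW=255, ERR=2631807/1048576
(0,6): OLD=4095286137/16777216 → NEW=255, ERR=-182903943/16777216
(1,0): OLD=5741/256 → NEW=0, ERR=5741/256
(1,1): OLD=169851/2048 → NEW=0, ERR=169851/2048
(1,2): OLD=9217687/65536 → NEW=255, ERR=-7493993/65536
(1,3): OLD=19433419/262144 → NEW=0, ERR=19433419/262144
(1,4): OLD=3777024385/16777216 → NEW=255, ERR=-501165695/16777216
(1,5): OLD=24585027281/134217728 → NEW=255, ERR=-9640493359/134217728
(1,6): OLD=443080819231/2147483648 → NEW=255, ERR=-104527511009/2147483648
(2,0): OLD=739193/32768 → NEW=0, ERR=739193/32768
(2,1): OLD=54261315/1048576 → NEW=0, ERR=54261315/1048576
(2,2): OLD=1459429001/16777216 → NEW=0, ERR=1459429001/16777216
(2,3): OLD=23954673537/134217728 → NEW=255, ERR=-10270847103/134217728
(2,4): OLD=118489111953/1073741824 → NEW=0, ERR=118489111953/1073741824
(2,5): OLD=7656701937179/34359738368 → NEW=255, ERR=-1105031346661/34359738368
(2,6): OLD=115025276167533/549755813888 → NEW=255, ERR=-25162456373907/549755813888
(3,0): OLD=331386473/16777216 → NEW=0, ERR=331386473/16777216
(3,1): OLD=11614262197/134217728 → NEW=0, ERR=11614262197/134217728
(3,2): OLD=142730555311/1073741824 → NEW=255, ERR=-131073609809/1073741824
(3,3): OLD=338476158265/4294967296 → NEW=0, ERR=338476158265/4294967296
(3,4): OLD=121578689540713/549755813888 → NEW=255, ERR=-18609043000727/549755813888
(3,5): OLD=762865925950923/4398046511104 → NEW=255, ERR=-358635934380597/4398046511104
(3,6): OLD=13581948515534613/70368744177664 → NEW=255, ERR=-4362081249769707/70368744177664
Output grid:
  Row 0: ...#.##  (4 black, running=4)
  Row 1: ..#.###  (3 black, running=7)
  Row 2: ...#.##  (4 black, running=11)
  Row 3: ..#.###  (3 black, running=14)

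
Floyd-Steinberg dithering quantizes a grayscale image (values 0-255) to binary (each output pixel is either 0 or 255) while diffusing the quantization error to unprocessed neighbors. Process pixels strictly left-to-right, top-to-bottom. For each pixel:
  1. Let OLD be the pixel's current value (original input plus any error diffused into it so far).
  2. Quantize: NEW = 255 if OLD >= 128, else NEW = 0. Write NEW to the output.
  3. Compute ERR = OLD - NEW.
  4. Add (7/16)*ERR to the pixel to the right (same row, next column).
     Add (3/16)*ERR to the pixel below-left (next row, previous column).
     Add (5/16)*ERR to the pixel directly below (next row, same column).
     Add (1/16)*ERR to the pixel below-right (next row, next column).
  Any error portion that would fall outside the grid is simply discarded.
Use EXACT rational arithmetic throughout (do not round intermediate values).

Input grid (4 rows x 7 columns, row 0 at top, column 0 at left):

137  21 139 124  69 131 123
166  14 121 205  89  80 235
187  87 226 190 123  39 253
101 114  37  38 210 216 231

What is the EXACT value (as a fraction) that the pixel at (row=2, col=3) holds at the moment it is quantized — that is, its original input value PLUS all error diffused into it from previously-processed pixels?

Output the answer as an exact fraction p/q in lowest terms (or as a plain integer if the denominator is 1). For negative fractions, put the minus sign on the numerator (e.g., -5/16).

Answer: 10185528149/67108864

Derivation:
(0,0): OLD=137 → NEW=255, ERR=-118
(0,1): OLD=-245/8 → NEW=0, ERR=-245/8
(0,2): OLD=16077/128 → NEW=0, ERR=16077/128
(0,3): OLD=366491/2048 → NEW=255, ERR=-155749/2048
(0,4): OLD=1170749/32768 → NEW=0, ERR=1170749/32768
(0,5): OLD=76876971/524288 → NEW=255, ERR=-56816469/524288
(0,6): OLD=634083501/8388608 → NEW=0, ERR=634083501/8388608
(1,0): OLD=15793/128 → NEW=0, ERR=15793/128
(1,1): OLD=76375/1024 → NEW=0, ERR=76375/1024
(1,2): OLD=5790371/32768 → NEW=255, ERR=-2565469/32768
(1,3): OLD=21172199/131072 → NEW=255, ERR=-12251161/131072
(1,4): OLD=286892373/8388608 → NEW=0, ERR=286892373/8388608
(1,5): OLD=5201154789/67108864 → NEW=0, ERR=5201154789/67108864
(1,6): OLD=306828244171/1073741824 → NEW=255, ERR=33024079051/1073741824
(2,0): OLD=3924653/16384 → NEW=255, ERR=-253267/16384
(2,1): OLD=50633919/524288 → NEW=0, ERR=50633919/524288
(2,2): OLD=1937115389/8388608 → NEW=255, ERR=-201979651/8388608
(2,3): OLD=10185528149/67108864 → NEW=255, ERR=-6927232171/67108864
Target (2,3): original=190, with diffused error = 10185528149/67108864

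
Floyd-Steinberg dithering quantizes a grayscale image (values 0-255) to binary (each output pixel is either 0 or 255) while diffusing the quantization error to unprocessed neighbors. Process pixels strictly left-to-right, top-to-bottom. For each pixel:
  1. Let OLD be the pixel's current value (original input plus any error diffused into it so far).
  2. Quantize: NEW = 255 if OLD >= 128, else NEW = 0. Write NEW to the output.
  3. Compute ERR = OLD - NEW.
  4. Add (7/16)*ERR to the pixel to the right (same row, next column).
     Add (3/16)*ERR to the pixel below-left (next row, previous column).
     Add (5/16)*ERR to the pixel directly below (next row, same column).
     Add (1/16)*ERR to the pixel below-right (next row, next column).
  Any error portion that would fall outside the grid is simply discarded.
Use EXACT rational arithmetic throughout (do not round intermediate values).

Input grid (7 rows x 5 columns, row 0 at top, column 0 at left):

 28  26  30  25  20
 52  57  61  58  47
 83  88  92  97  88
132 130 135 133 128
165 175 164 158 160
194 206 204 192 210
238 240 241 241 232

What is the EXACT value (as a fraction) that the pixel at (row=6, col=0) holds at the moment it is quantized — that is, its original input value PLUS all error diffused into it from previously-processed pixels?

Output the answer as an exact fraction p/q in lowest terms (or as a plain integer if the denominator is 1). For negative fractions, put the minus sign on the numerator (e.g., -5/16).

Answer: 6244052742172931/35184372088832

Derivation:
(0,0): OLD=28 → NEW=0, ERR=28
(0,1): OLD=153/4 → NEW=0, ERR=153/4
(0,2): OLD=2991/64 → NEW=0, ERR=2991/64
(0,3): OLD=46537/1024 → NEW=0, ERR=46537/1024
(0,4): OLD=653439/16384 → NEW=0, ERR=653439/16384
(1,0): OLD=4347/64 → NEW=0, ERR=4347/64
(1,1): OLD=55901/512 → NEW=0, ERR=55901/512
(1,2): OLD=2200097/16384 → NEW=255, ERR=-1977823/16384
(1,3): OLD=1952141/65536 → NEW=0, ERR=1952141/65536
(1,4): OLD=78995207/1048576 → NEW=0, ERR=78995207/1048576
(2,0): OLD=1021519/8192 → NEW=0, ERR=1021519/8192
(2,1): OLD=41493461/262144 → NEW=255, ERR=-25353259/262144
(2,2): OLD=102224319/4194304 → NEW=0, ERR=102224319/4194304
(2,3): OLD=8291434957/67108864 → NEW=0, ERR=8291434957/67108864
(2,4): OLD=179806783835/1073741824 → NEW=255, ERR=-93997381285/1073741824
(3,0): OLD=641031391/4194304 → NEW=255, ERR=-428516129/4194304
(3,1): OLD=2262984691/33554432 → NEW=0, ERR=2262984691/33554432
(3,2): OLD=203198748001/1073741824 → NEW=255, ERR=-70605417119/1073741824
(3,3): OLD=274772095001/2147483648 → NEW=0, ERR=274772095001/2147483648
(3,4): OLD=5646803281885/34359738368 → NEW=255, ERR=-3114930001955/34359738368
(4,0): OLD=78232009393/536870912 → NEW=255, ERR=-58670073167/536870912
(4,1): OLD=2225657253041/17179869184 → NEW=255, ERR=-2155209388879/17179869184
(4,2): OLD=32098256088959/274877906944 → NEW=0, ERR=32098256088959/274877906944
(4,3): OLD=1002599975348401/4398046511104 → NEW=255, ERR=-118901884983119/4398046511104
(4,4): OLD=8995863922855255/70368744177664 → NEW=0, ERR=8995863922855255/70368744177664
(5,0): OLD=37473474073779/274877906944 → NEW=255, ERR=-32620392196941/274877906944
(5,1): OLD=285746887801945/2199023255552 → NEW=255, ERR=-275004042363815/2199023255552
(5,2): OLD=12164588447764385/70368744177664 → NEW=255, ERR=-5779441317539935/70368744177664
(5,3): OLD=50352321854923503/281474976710656 → NEW=255, ERR=-21423797206293777/281474976710656
(5,4): OLD=968096899121933205/4503599627370496 → NEW=255, ERR=-180321005857543275/4503599627370496
(6,0): OLD=6244052742172931/35184372088832 → NEW=255, ERR=-2727962140479229/35184372088832
Target (6,0): original=238, with diffused error = 6244052742172931/35184372088832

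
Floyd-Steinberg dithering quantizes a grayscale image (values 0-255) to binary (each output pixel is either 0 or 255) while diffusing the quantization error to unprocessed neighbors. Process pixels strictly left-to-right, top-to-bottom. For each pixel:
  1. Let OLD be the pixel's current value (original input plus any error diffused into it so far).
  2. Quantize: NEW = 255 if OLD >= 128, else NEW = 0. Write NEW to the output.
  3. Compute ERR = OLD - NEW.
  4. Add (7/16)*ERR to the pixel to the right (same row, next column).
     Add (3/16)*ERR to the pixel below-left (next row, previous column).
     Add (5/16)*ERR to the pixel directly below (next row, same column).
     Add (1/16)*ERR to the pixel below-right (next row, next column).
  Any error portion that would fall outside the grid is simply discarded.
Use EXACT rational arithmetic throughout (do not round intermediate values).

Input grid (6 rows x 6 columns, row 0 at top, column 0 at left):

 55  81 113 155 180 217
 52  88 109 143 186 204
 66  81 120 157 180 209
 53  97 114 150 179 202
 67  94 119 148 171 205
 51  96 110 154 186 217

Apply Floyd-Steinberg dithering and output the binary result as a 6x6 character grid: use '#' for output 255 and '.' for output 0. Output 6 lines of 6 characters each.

(0,0): OLD=55 → NEW=0, ERR=55
(0,1): OLD=1681/16 → NEW=0, ERR=1681/16
(0,2): OLD=40695/256 → NEW=255, ERR=-24585/256
(0,3): OLD=462785/4096 → NEW=0, ERR=462785/4096
(0,4): OLD=15035975/65536 → NEW=255, ERR=-1675705/65536
(0,5): OLD=215811057/1048576 → NEW=255, ERR=-51575823/1048576
(1,0): OLD=22755/256 → NEW=0, ERR=22755/256
(1,1): OLD=297269/2048 → NEW=255, ERR=-224971/2048
(1,2): OLD=3845721/65536 → NEW=0, ERR=3845721/65536
(1,3): OLD=50642085/262144 → NEW=255, ERR=-16204635/262144
(1,4): OLD=2496521487/16777216 → NEW=255, ERR=-1781668593/16777216
(1,5): OLD=37734106553/268435456 → NEW=255, ERR=-30716934727/268435456
(2,0): OLD=2397975/32768 → NEW=0, ERR=2397975/32768
(2,1): OLD=99873389/1048576 → NEW=0, ERR=99873389/1048576
(2,2): OLD=2710396551/16777216 → NEW=255, ERR=-1567793529/16777216
(2,3): OLD=10811913743/134217728 → NEW=0, ERR=10811913743/134217728
(2,4): OLD=673183067821/4294967296 → NEW=255, ERR=-422033592659/4294967296
(2,5): OLD=8494673551243/68719476736 → NEW=0, ERR=8494673551243/68719476736
(3,0): OLD=1572488615/16777216 → NEW=0, ERR=1572488615/16777216
(3,1): OLD=20779956635/134217728 → NEW=255, ERR=-13445564005/134217728
(3,2): OLD=66600990849/1073741824 → NEW=0, ERR=66600990849/1073741824
(3,3): OLD=12235199531651/68719476736 → NEW=255, ERR=-5288267036029/68719476736
(3,4): OLD=78525872598563/549755813888 → NEW=255, ERR=-61661859942877/549755813888
(3,5): OLD=1630944413075245/8796093022208 → NEW=255, ERR=-612059307587795/8796093022208
(4,0): OLD=166444257001/2147483648 → NEW=0, ERR=166444257001/2147483648
(4,1): OLD=3920164573013/34359738368 → NEW=0, ERR=3920164573013/34359738368
(4,2): OLD=184287574920559/1099511627776 → NEW=255, ERR=-96087890162321/1099511627776
(4,3): OLD=1206195195527115/17592186044416 → NEW=0, ERR=1206195195527115/17592186044416
(4,4): OLD=41683537588601467/281474976710656 → NEW=255, ERR=-30092581472615813/281474976710656
(4,5): OLD=583089491797840765/4503599627370496 → NEW=255, ERR=-565328413181635715/4503599627370496
(5,0): OLD=53113580787407/549755813888 → NEW=0, ERR=53113580787407/549755813888
(5,1): OLD=2856622112067263/17592186044416 → NEW=255, ERR=-1629385329258817/17592186044416
(5,2): OLD=8747614384169381/140737488355328 → NEW=0, ERR=8747614384169381/140737488355328
(5,3): OLD=797640315336195303/4503599627370496 → NEW=255, ERR=-350777589643281177/4503599627370496
(5,4): OLD=894082947031549639/9007199254740992 → NEW=0, ERR=894082947031549639/9007199254740992
(5,5): OLD=30915329702741508531/144115188075855872 → NEW=255, ERR=-5834043256601738829/144115188075855872
Row 0: ..#.##
Row 1: .#.###
Row 2: ..#.#.
Row 3: .#.###
Row 4: ..#.##
Row 5: .#.#.#

Answer: ..#.##
.#.###
..#.#.
.#.###
..#.##
.#.#.#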